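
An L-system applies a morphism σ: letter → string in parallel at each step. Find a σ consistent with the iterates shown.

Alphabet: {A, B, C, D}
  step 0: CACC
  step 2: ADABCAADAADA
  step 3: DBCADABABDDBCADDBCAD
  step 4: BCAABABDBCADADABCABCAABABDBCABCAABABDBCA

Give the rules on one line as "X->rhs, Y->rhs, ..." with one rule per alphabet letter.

  step 3 ⇒ step 4: DBCADABABDDBCADDBCAD ⇒ BCA·A·BAB·D·BCA·D·A·D·A·BCA·BCA·A·BAB·D·BCA·BCA·A·BAB·D·BCA
    A ↦ D
    B ↦ A
    C ↦ BAB
    D ↦ BCA

A->D, B->A, C->BAB, D->BCA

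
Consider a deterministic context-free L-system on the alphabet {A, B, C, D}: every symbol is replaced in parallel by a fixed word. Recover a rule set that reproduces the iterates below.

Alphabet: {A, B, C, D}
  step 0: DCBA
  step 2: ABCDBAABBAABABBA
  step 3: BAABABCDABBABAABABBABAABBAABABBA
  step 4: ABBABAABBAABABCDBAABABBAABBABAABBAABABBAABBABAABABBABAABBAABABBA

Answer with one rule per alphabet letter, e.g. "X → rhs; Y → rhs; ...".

A->BA, B->AB, C->AB, D->CD

  step 3 ⇒ step 4: BAABABCDABBABAABABBABAABBAABABBA ⇒ AB·BA·BA·AB·BA·AB·AB·CD·BA·AB·AB·BA·AB·BA·BA·AB·BA·AB·AB·BA·AB·BA·BA·AB·AB·BA·BA·AB·BA·AB·AB·BA
    A ↦ BA
    B ↦ AB
    C ↦ AB
    D ↦ CD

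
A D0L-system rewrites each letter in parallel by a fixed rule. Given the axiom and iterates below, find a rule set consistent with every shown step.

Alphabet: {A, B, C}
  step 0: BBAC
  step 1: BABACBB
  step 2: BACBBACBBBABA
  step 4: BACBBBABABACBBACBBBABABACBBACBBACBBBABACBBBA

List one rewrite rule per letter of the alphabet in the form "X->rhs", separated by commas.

  step 1 ⇒ step 2: BABACBB ⇒ BA·CB·BA·CB·B·BA·BA
    A ↦ CB
    B ↦ BA
    C ↦ B

A->CB, B->BA, C->B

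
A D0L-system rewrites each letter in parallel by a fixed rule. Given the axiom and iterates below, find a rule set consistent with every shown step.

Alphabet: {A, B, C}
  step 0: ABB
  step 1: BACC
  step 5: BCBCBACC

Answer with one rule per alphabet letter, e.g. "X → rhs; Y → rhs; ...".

  step 0 ⇒ step 1: ABB ⇒ BA·C·C
    A ↦ BA
    B ↦ C
    C ↦ B  (constrained at step 1)

A->BA, B->C, C->B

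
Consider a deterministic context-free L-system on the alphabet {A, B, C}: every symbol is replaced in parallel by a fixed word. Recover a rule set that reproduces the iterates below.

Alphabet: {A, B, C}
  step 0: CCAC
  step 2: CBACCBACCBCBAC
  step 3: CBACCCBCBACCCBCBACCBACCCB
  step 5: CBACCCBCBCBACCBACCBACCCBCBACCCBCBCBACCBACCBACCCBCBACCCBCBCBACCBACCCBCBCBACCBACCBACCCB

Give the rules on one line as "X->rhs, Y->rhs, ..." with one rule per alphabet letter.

A->C, B->AC, C->CB

  step 2 ⇒ step 3: CBACCBACCBCBAC ⇒ CB·AC·C·CB·CB·AC·C·CB·CB·AC·CB·AC·C·CB
    A ↦ C
    B ↦ AC
    C ↦ CB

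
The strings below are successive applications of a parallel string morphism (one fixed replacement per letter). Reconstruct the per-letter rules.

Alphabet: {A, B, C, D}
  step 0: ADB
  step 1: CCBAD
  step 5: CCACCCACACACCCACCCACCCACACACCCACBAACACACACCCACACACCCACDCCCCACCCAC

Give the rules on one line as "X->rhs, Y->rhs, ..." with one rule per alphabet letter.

A->CC, B->D, C->AC, D->BA

  step 0 ⇒ step 1: ADB ⇒ CC·BA·D
    A ↦ CC
    B ↦ D
    D ↦ BA
    C ↦ AC  (constrained at step 1)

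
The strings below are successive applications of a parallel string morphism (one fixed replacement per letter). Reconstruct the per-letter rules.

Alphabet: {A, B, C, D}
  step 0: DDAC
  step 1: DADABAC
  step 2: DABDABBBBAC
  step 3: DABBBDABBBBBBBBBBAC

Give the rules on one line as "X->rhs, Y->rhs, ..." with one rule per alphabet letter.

  step 2 ⇒ step 3: DABDABBBBAC ⇒ DA·B·BB·DA·B·BB·BB·BB·BB·B·AC
    A ↦ B
    B ↦ BB
    C ↦ AC
    D ↦ DA

A->B, B->BB, C->AC, D->DA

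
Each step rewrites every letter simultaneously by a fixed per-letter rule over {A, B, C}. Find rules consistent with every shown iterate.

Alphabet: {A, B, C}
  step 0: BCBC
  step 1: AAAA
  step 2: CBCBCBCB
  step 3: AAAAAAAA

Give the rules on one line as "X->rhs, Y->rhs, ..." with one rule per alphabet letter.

A->CB, B->A, C->A

  step 2 ⇒ step 3: CBCBCBCB ⇒ A·A·A·A·A·A·A·A
    B ↦ A
    C ↦ A
  step 1 ⇒ step 2: AAAA ⇒ CB·CB·CB·CB
    A ↦ CB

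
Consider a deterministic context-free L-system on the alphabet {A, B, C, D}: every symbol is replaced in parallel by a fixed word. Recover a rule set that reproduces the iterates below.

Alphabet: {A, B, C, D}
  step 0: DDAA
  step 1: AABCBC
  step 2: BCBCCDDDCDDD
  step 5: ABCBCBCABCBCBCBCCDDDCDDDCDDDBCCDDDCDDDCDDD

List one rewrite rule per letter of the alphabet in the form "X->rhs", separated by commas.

  step 1 ⇒ step 2: AABCBC ⇒ BC·BC·CDD·D·CDD·D
    A ↦ BC
    B ↦ CDD
    C ↦ D
  step 0 ⇒ step 1: DDAA ⇒ A·A·BC·BC
    D ↦ A

A->BC, B->CDD, C->D, D->A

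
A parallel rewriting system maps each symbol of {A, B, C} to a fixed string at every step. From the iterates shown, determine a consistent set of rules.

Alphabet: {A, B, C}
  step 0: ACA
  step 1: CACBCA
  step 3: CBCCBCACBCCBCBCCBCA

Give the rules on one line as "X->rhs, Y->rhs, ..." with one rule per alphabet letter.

A->CA, B->C, C->CB

  step 0 ⇒ step 1: ACA ⇒ CA·CB·CA
    A ↦ CA
    C ↦ CB
    B ↦ C  (constrained at step 1)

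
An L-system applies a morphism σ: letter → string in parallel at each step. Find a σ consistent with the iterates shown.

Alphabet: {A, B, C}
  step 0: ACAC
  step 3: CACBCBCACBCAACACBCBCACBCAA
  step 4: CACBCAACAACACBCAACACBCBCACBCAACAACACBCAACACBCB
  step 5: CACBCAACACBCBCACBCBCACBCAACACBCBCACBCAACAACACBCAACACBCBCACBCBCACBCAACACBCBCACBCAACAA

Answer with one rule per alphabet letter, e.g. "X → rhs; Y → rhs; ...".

  step 4 ⇒ step 5: CACBCAACAACACBCAACACBCBCACBCAACAACACBCAACACBCB ⇒ CA·CB·CA·A·CA·CB·CB·CA·CB·CB·CA·CB·CA·A·CA·CB·CB·CA·CB·CA·A·CA·A·CA·CB·CA·A·CA·CB·CB·CA·CB·CB·CA·CB·CA·A·CA·CB·CB·CA·CB·CA·A·CA·A
    A ↦ CB
    B ↦ A
    C ↦ CA

A->CB, B->A, C->CA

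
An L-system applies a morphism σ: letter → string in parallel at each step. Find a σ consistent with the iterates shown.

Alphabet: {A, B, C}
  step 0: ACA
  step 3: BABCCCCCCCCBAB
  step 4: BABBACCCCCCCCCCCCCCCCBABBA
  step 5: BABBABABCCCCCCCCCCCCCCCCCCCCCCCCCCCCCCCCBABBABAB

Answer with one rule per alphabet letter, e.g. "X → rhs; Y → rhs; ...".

A->B, B->BA, C->CC

  step 4 ⇒ step 5: BABBACCCCCCCCCCCCCCCCBABBA ⇒ BA·B·BA·BA·B·CC·CC·CC·CC·CC·CC·CC·CC·CC·CC·CC·CC·CC·CC·CC·CC·BA·B·BA·BA·B
    A ↦ B
    B ↦ BA
    C ↦ CC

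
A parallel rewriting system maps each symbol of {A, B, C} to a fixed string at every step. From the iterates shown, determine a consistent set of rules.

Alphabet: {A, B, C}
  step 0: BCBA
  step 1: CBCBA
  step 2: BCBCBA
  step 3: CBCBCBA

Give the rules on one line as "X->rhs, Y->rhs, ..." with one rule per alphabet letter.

  step 2 ⇒ step 3: BCBCBA ⇒ C·B·C·B·C·BA
    A ↦ BA
    B ↦ C
    C ↦ B

A->BA, B->C, C->B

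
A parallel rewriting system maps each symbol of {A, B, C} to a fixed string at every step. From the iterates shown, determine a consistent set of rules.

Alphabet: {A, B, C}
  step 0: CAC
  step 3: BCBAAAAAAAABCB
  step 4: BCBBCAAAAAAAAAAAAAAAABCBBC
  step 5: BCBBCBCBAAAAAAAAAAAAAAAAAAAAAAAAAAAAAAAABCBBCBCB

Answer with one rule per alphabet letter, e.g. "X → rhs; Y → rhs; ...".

A->AA, B->BC, C->B

  step 4 ⇒ step 5: BCBBCAAAAAAAAAAAAAAAABCBBC ⇒ BC·B·BC·BC·B·AA·AA·AA·AA·AA·AA·AA·AA·AA·AA·AA·AA·AA·AA·AA·AA·BC·B·BC·BC·B
    A ↦ AA
    B ↦ BC
    C ↦ B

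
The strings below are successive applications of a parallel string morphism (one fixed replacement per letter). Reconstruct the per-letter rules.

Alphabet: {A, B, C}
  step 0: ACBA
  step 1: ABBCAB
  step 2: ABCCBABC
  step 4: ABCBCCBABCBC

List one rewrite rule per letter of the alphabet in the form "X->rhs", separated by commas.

A->AB, B->C, C->B

  step 1 ⇒ step 2: ABBCAB ⇒ AB·C·C·B·AB·C
    A ↦ AB
    B ↦ C
    C ↦ B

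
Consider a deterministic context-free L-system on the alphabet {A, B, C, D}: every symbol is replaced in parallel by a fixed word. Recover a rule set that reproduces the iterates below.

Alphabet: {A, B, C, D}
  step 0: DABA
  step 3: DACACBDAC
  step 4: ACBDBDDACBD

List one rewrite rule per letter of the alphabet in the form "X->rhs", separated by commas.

  step 3 ⇒ step 4: DACACBDAC ⇒ AC·B·D·B·D·D·AC·B·D
    A ↦ B
    B ↦ D
    C ↦ D
    D ↦ AC

A->B, B->D, C->D, D->AC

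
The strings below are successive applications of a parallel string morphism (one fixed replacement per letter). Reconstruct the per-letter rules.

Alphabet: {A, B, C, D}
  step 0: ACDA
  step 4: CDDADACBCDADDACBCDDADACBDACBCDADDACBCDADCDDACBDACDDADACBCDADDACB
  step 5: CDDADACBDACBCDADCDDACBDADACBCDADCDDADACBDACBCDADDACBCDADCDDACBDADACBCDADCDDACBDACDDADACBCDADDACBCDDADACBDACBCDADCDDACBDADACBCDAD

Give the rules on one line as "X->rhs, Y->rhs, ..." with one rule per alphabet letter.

  step 4 ⇒ step 5: CDDADACBCDADDACBCDDADACBDACBCDADDACBCDADCDDACBDACDDADACBCDADDACB ⇒ CD·DA·DA·CB·DA·CB·CD·AD·CD·DA·CB·DA·DA·CB·CD·AD·CD·DA·DA·CB·DA·CB·CD·AD·DA·CB·CD·AD·CD·DA·CB·DA·DA·CB·CD·AD·CD·DA·CB·DA·CD·DA·DA·CB·CD·AD·DA·CB·CD·DA·DA·CB·DA·CB·CD·AD·CD·DA·CB·DA·DA·CB·CD·AD
    A ↦ CB
    B ↦ AD
    C ↦ CD
    D ↦ DA

A->CB, B->AD, C->CD, D->DA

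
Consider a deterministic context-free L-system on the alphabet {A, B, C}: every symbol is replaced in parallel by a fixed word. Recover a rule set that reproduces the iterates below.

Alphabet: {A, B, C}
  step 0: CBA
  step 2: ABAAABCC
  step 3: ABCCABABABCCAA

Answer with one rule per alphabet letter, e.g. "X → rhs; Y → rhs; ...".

  step 2 ⇒ step 3: ABAAABCC ⇒ AB·CC·AB·AB·AB·CC·A·A
    A ↦ AB
    B ↦ CC
    C ↦ A

A->AB, B->CC, C->A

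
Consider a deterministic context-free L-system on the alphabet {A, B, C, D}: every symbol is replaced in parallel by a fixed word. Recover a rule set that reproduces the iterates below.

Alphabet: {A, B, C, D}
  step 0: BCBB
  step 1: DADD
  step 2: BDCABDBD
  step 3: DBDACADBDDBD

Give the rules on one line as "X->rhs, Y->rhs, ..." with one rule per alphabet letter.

  step 2 ⇒ step 3: BDCABDBD ⇒ D·BD·A·CA·D·BD·D·BD
    A ↦ CA
    B ↦ D
    C ↦ A
    D ↦ BD

A->CA, B->D, C->A, D->BD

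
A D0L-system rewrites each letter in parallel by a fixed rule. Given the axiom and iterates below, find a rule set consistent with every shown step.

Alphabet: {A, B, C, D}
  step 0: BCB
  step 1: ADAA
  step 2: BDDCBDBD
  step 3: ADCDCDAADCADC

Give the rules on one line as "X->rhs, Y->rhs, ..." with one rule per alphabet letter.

  step 2 ⇒ step 3: BDDCBDBD ⇒ A·DC·DC·DA·A·DC·A·DC
    B ↦ A
    C ↦ DA
    D ↦ DC
  step 1 ⇒ step 2: ADAA ⇒ BD·DC·BD·BD
    A ↦ BD

A->BD, B->A, C->DA, D->DC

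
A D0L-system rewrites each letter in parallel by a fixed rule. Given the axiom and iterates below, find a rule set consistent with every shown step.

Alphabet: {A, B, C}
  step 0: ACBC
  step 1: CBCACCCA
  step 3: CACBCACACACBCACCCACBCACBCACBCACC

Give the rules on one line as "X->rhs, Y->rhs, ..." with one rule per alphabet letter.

A->CB, B->CC, C->CA

  step 0 ⇒ step 1: ACBC ⇒ CB·CA·CC·CA
    A ↦ CB
    B ↦ CC
    C ↦ CA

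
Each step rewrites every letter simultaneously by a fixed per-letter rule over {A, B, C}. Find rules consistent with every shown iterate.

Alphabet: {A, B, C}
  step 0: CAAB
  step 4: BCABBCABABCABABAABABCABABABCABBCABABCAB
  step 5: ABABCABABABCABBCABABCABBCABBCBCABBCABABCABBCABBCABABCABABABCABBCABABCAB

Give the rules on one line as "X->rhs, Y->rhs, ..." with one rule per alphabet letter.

  step 4 ⇒ step 5: BCABBCABABCABABAABABCABABABCABBCABABCAB ⇒ AB·A·BC·AB·AB·A·BC·AB·BC·AB·A·BC·AB·BC·AB·BC·BC·AB·BC·AB·A·BC·AB·BC·AB·BC·AB·A·BC·AB·AB·A·BC·AB·BC·AB·A·BC·AB
    A ↦ BC
    B ↦ AB
    C ↦ A

A->BC, B->AB, C->A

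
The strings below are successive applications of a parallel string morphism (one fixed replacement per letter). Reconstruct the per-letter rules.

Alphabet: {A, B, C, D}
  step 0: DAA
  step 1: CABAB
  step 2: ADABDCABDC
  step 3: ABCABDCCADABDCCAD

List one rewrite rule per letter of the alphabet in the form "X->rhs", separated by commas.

A->AB, B->DC, C->AD, D->C

  step 2 ⇒ step 3: ADABDCABDC ⇒ AB·C·AB·DC·C·AD·AB·DC·C·AD
    A ↦ AB
    B ↦ DC
    C ↦ AD
    D ↦ C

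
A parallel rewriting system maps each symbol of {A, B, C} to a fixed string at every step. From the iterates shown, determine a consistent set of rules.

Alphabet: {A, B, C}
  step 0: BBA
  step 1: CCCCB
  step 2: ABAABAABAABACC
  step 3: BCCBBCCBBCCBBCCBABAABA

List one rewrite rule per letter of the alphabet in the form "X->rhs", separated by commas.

  step 2 ⇒ step 3: ABAABAABAABACC ⇒ B·CC·B·B·CC·B·B·CC·B·B·CC·B·ABA·ABA
    A ↦ B
    B ↦ CC
    C ↦ ABA

A->B, B->CC, C->ABA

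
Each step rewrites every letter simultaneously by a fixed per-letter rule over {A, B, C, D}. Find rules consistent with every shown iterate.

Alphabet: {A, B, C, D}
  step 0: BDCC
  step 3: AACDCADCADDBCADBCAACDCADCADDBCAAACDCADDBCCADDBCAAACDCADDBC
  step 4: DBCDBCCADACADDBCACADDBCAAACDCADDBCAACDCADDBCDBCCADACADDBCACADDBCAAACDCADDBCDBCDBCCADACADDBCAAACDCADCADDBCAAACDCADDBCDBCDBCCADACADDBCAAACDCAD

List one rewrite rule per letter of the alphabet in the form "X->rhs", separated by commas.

A->DBC, B->ACD, C->CAD, D->A

  step 3 ⇒ step 4: AACDCADCADDBCADBCAACDCADCADDBCAAACDCADDBCCADDBCAAACDCADDBC ⇒ DBC·DBC·CAD·A·CAD·DBC·A·CAD·DBC·A·A·ACD·CAD·DBC·A·ACD·CAD·DBC·DBC·CAD·A·CAD·DBC·A·CAD·DBC·A·A·ACD·CAD·DBC·DBC·DBC·CAD·A·CAD·DBC·A·A·ACD·CAD·CAD·DBC·A·A·ACD·CAD·DBC·DBC·DBC·CAD·A·CAD·DBC·A·A·ACD·CAD
    A ↦ DBC
    B ↦ ACD
    C ↦ CAD
    D ↦ A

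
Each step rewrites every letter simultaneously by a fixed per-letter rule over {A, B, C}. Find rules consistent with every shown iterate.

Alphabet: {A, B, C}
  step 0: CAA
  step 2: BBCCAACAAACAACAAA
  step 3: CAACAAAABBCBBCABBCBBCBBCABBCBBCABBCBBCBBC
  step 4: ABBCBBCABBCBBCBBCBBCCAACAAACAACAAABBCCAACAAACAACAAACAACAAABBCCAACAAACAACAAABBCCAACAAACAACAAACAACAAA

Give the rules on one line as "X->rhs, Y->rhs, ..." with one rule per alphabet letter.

  step 3 ⇒ step 4: CAACAAAABBCBBCABBCBBCBBCABBCBBCABBCBBCBBC ⇒ A·BBC·BBC·A·BBC·BBC·BBC·BBC·CAA·CAA·A·CAA·CAA·A·BBC·CAA·CAA·A·CAA·CAA·A·CAA·CAA·A·BBC·CAA·CAA·A·CAA·CAA·A·BBC·CAA·CAA·A·CAA·CAA·A·CAA·CAA·A
    A ↦ BBC
    B ↦ CAA
    C ↦ A

A->BBC, B->CAA, C->A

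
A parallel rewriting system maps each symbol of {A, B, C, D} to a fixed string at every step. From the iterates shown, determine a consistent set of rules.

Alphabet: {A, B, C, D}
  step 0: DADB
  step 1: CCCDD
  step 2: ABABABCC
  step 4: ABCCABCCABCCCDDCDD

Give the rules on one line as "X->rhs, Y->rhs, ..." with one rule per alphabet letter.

A->C, B->DD, C->AB, D->C

  step 1 ⇒ step 2: CCCDD ⇒ AB·AB·AB·C·C
    C ↦ AB
    D ↦ C
  step 0 ⇒ step 1: DADB ⇒ C·C·C·DD
    A ↦ C
  step 0 ⇒ step 1: DADB ⇒ C·C·C·DD
    B ↦ DD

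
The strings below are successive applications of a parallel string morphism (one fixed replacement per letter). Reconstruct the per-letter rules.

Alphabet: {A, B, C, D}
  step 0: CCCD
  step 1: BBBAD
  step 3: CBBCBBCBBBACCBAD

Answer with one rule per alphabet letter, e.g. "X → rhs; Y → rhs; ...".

  step 0 ⇒ step 1: CCCD ⇒ B·B·B·AD
    C ↦ B
    D ↦ AD
    A ↦ CB  (constrained at step 1)
    B ↦ AC  (constrained at step 1)

A->CB, B->AC, C->B, D->AD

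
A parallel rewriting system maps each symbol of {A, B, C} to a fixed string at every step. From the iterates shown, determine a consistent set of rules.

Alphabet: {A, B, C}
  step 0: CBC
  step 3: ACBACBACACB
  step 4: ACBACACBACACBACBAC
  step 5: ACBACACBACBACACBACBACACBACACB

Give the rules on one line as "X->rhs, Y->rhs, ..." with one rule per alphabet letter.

  step 4 ⇒ step 5: ACBACACBACACBACBAC ⇒ AC·B·AC·AC·B·AC·B·AC·AC·B·AC·B·AC·AC·B·AC·AC·B
    A ↦ AC
    B ↦ AC
    C ↦ B

A->AC, B->AC, C->B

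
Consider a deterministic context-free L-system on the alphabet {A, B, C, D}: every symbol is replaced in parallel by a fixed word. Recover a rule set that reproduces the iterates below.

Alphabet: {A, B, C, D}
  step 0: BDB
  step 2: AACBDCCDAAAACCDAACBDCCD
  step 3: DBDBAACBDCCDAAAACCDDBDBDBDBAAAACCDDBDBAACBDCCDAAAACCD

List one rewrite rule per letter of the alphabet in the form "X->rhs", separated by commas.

A->DB, B->CBD, C->AA, D->CCD

  step 2 ⇒ step 3: AACBDCCDAAAACCDAACBDCCD ⇒ DB·DB·AA·CBD·CCD·AA·AA·CCD·DB·DB·DB·DB·AA·AA·CCD·DB·DB·AA·CBD·CCD·AA·AA·CCD
    A ↦ DB
    B ↦ CBD
    C ↦ AA
    D ↦ CCD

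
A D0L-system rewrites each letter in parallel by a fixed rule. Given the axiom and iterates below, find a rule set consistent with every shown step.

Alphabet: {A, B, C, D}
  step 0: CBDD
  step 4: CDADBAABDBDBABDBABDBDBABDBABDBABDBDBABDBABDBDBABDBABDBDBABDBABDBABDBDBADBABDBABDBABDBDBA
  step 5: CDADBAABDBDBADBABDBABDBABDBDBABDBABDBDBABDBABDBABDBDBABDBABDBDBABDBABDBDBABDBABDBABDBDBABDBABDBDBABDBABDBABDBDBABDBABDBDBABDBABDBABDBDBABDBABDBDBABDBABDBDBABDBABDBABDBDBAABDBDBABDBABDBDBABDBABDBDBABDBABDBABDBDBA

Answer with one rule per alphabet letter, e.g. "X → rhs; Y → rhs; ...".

  step 4 ⇒ step 5: CDADBAABDBDBABDBABDBDBABDBABDBABDBDBABDBABDBDBABDBABDBDBABDBABDBABDBDBADBABDBABDBABDBDBA ⇒ CD·A·DBA·A·BDB·DBA·DBA·BDB·A·BDB·A·BDB·DBA·BDB·A·BDB·DBA·BDB·A·BDB·A·BDB·DBA·BDB·A·BDB·DBA·BDB·A·BDB·DBA·BDB·A·BDB·A·BDB·DBA·BDB·A·BDB·DBA·BDB·A·BDB·A·BDB·DBA·BDB·A·BDB·DBA·BDB·A·BDB·A·BDB·DBA·BDB·A·BDB·DBA·BDB·A·BDB·DBA·BDB·A·BDB·A·BDB·DBA·A·BDB·DBA·BDB·A·BDB·DBA·BDB·A·BDB·DBA·BDB·A·BDB·A·BDB·DBA
    A ↦ DBA
    B ↦ BDB
    C ↦ CD
    D ↦ A

A->DBA, B->BDB, C->CD, D->A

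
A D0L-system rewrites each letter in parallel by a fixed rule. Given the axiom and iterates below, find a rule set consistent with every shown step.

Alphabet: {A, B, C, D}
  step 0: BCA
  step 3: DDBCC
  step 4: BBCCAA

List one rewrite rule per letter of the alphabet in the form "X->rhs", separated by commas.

  step 3 ⇒ step 4: DDBCC ⇒ B·B·CC·A·A
    B ↦ CC
    C ↦ A
    D ↦ B
    A ↦ D  (constrained at step 0)

A->D, B->CC, C->A, D->B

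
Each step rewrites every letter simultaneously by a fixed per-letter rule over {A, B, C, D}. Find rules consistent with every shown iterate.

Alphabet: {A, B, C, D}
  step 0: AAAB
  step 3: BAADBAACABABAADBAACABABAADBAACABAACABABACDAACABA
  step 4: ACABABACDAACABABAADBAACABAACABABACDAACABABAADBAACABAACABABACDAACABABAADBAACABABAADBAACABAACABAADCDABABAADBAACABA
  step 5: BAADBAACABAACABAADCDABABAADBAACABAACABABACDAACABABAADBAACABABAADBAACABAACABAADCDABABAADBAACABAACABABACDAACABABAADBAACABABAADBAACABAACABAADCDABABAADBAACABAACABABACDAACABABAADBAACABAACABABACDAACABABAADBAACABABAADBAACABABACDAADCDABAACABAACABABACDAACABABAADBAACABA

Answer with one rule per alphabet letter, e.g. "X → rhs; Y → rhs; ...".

  step 4 ⇒ step 5: ACABABACDAACABABAADBAACABAACABABACDAACABABAADBAACABAACABABACDAACABABAADBAACABABAADBAACABAACABAADCDABABAADBAACABA ⇒ BA·AD·BA·ACA·BA·ACA·BA·AD·CDA·BA·BA·AD·BA·ACA·BA·ACA·BA·BA·CDA·ACA·BA·BA·AD·BA·ACA·BA·BA·AD·BA·ACA·BA·ACA·BA·AD·CDA·BA·BA·AD·BA·ACA·BA·ACA·BA·BA·CDA·ACA·BA·BA·AD·BA·ACA·BA·BA·AD·BA·ACA·BA·ACA·BA·AD·CDA·BA·BA·AD·BA·ACA·BA·ACA·BA·BA·CDA·ACA·BA·BA·AD·BA·ACA·BA·ACA·BA·BA·CDA·ACA·BA·BA·AD·BA·ACA·BA·BA·AD·BA·ACA·BA·BA·CDA·AD·CDA·BA·ACA·BA·ACA·BA·BA·CDA·ACA·BA·BA·AD·BA·ACA·BA
    A ↦ BA
    B ↦ ACA
    C ↦ AD
    D ↦ CDA

A->BA, B->ACA, C->AD, D->CDA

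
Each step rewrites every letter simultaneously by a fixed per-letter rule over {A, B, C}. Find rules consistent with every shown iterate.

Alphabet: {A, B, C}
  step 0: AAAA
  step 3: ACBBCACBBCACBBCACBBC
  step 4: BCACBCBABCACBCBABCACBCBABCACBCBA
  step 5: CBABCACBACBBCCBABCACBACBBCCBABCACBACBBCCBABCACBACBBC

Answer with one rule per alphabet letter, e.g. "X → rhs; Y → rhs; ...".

A->BC, B->CB, C->A

  step 4 ⇒ step 5: BCACBCBABCACBCBABCACBCBABCACBCBA ⇒ CB·A·BC·A·CB·A·CB·BC·CB·A·BC·A·CB·A·CB·BC·CB·A·BC·A·CB·A·CB·BC·CB·A·BC·A·CB·A·CB·BC
    A ↦ BC
    B ↦ CB
    C ↦ A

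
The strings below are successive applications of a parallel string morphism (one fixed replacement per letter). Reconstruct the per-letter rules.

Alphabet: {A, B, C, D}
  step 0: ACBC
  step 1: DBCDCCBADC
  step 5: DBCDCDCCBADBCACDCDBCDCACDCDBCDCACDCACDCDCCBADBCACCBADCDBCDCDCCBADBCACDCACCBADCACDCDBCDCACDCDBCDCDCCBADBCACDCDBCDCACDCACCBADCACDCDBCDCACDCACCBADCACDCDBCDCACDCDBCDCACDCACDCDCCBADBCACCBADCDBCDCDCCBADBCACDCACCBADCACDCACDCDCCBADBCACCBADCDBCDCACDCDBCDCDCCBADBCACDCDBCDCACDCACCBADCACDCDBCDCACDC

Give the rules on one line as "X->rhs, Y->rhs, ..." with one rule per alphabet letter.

  step 0 ⇒ step 1: ACBC ⇒ DBC·DC·CBA·DC
    A ↦ DBC
    B ↦ CBA
    C ↦ DC
    D ↦ AC  (constrained at step 1)

A->DBC, B->CBA, C->DC, D->AC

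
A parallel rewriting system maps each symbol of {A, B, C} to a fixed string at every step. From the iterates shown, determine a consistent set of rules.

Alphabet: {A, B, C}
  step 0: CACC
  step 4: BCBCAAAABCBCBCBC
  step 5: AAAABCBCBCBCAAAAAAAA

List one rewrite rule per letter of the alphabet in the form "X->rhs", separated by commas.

  step 4 ⇒ step 5: BCBCAAAABCBCBCBC ⇒ A·A·A·A·BC·BC·BC·BC·A·A·A·A·A·A·A·A
    A ↦ BC
    B ↦ A
    C ↦ A

A->BC, B->A, C->A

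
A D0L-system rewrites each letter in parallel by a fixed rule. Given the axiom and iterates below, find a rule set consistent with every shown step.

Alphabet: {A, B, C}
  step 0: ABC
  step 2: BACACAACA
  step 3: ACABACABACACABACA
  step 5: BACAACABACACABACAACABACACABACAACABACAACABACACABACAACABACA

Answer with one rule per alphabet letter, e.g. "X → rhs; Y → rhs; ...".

  step 2 ⇒ step 3: BACACAACA ⇒ A·CA·BA·CA·BA·CA·CA·BA·CA
    A ↦ CA
    B ↦ A
    C ↦ BA

A->CA, B->A, C->BA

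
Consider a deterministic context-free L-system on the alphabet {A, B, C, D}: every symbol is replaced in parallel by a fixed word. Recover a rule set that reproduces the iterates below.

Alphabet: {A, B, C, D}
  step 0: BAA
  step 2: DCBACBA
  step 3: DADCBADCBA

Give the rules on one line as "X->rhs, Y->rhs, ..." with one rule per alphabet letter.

A->BA, B->C, C->D, D->DA

  step 2 ⇒ step 3: DCBACBA ⇒ DA·D·C·BA·D·C·BA
    A ↦ BA
    B ↦ C
    C ↦ D
    D ↦ DA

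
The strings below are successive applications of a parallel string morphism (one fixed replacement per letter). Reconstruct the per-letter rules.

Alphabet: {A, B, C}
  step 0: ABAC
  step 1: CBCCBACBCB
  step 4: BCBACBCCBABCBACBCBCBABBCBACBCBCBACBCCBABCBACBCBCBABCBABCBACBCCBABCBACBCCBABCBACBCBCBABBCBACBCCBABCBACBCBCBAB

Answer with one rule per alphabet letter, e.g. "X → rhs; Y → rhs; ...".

A->CBC, B->CBA, C->B

  step 0 ⇒ step 1: ABAC ⇒ CBC·CBA·CBC·B
    A ↦ CBC
    B ↦ CBA
    C ↦ B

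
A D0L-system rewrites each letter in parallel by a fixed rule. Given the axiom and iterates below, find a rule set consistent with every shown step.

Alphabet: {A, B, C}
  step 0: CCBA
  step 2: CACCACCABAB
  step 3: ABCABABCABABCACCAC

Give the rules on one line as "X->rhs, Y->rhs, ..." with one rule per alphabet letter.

  step 2 ⇒ step 3: CACCACCABAB ⇒ AB·C·AB·AB·C·AB·AB·C·AC·C·AC
    A ↦ C
    B ↦ AC
    C ↦ AB

A->C, B->AC, C->AB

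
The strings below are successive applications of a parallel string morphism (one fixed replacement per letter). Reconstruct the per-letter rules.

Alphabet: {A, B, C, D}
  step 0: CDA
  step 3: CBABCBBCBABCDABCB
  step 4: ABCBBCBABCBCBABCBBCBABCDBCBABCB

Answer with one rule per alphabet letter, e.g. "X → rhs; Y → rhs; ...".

  step 3 ⇒ step 4: CBABCBBCBABCDABCB ⇒ AB·CB·B·CB·AB·CB·CB·AB·CB·B·CB·AB·CD·B·CB·AB·CB
    A ↦ B
    B ↦ CB
    C ↦ AB
    D ↦ CD

A->B, B->CB, C->AB, D->CD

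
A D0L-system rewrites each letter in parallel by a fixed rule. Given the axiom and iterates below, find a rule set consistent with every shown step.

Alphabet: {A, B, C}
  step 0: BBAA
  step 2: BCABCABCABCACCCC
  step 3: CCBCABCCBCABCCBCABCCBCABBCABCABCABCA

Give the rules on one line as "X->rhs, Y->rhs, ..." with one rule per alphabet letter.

  step 2 ⇒ step 3: BCABCABCABCACCCC ⇒ CC·BCA·B·CC·BCA·B·CC·BCA·B·CC·BCA·B·BCA·BCA·BCA·BCA
    A ↦ B
    B ↦ CC
    C ↦ BCA

A->B, B->CC, C->BCA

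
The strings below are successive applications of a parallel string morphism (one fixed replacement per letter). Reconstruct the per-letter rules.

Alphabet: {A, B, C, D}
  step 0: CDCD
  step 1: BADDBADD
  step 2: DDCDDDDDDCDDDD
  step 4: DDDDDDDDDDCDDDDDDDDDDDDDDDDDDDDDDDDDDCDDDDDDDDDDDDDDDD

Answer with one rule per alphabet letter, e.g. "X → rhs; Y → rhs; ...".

A->C, B->DD, C->BA, D->DD

  step 1 ⇒ step 2: BADDBADD ⇒ DD·C·DD·DD·DD·C·DD·DD
    A ↦ C
    B ↦ DD
    D ↦ DD
  step 0 ⇒ step 1: CDCD ⇒ BA·DD·BA·DD
    C ↦ BA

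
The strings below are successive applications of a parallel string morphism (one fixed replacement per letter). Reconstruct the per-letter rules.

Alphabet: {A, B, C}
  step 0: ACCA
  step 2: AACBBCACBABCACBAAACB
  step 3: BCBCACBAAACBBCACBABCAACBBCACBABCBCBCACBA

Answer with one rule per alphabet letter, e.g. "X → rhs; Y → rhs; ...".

A->BC, B->A, C->ACB

  step 2 ⇒ step 3: AACBBCACBABCACBAAACB ⇒ BC·BC·ACB·A·A·ACB·BC·ACB·A·BC·A·ACB·BC·ACB·A·BC·BC·BC·ACB·A
    A ↦ BC
    B ↦ A
    C ↦ ACB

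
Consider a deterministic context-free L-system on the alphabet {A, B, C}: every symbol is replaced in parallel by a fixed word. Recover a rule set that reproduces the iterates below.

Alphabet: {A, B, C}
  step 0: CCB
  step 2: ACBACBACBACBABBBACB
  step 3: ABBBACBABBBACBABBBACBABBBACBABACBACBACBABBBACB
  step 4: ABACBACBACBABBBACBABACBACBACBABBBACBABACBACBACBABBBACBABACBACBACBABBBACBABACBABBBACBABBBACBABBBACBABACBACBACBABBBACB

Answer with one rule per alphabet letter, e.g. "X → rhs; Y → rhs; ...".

A->AB, B->ACB, C->BB

  step 3 ⇒ step 4: ABBBACBABBBACBABBBACBABBBACBABACBACBACBABBBACB ⇒ AB·ACB·ACB·ACB·AB·BB·ACB·AB·ACB·ACB·ACB·AB·BB·ACB·AB·ACB·ACB·ACB·AB·BB·ACB·AB·ACB·ACB·ACB·AB·BB·ACB·AB·ACB·AB·BB·ACB·AB·BB·ACB·AB·BB·ACB·AB·ACB·ACB·ACB·AB·BB·ACB
    A ↦ AB
    B ↦ ACB
    C ↦ BB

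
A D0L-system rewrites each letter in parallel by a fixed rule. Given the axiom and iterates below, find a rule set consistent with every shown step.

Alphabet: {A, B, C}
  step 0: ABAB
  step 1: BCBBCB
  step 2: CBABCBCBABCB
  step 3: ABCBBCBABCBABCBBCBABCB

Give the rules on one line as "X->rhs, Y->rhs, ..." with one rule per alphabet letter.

A->B, B->CB, C->AB

  step 2 ⇒ step 3: CBABCBCBABCB ⇒ AB·CB·B·CB·AB·CB·AB·CB·B·CB·AB·CB
    A ↦ B
    B ↦ CB
    C ↦ AB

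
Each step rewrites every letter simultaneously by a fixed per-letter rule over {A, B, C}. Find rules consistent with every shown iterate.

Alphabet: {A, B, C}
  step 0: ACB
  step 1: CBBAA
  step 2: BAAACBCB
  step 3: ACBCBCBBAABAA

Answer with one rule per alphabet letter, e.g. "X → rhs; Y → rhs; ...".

A->CB, B->A, C->BA

  step 2 ⇒ step 3: BAAACBCB ⇒ A·CB·CB·CB·BA·A·BA·A
    A ↦ CB
    B ↦ A
    C ↦ BA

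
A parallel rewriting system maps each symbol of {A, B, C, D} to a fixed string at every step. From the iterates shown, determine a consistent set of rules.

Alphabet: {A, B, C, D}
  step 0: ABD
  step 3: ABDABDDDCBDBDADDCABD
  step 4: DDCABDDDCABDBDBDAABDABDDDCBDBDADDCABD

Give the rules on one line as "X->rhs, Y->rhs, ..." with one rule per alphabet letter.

A->DDC, B->A, C->A, D->BD

  step 3 ⇒ step 4: ABDABDDDCBDBDADDCABD ⇒ DDC·A·BD·DDC·A·BD·BD·BD·A·A·BD·A·BD·DDC·BD·BD·A·DDC·A·BD
    A ↦ DDC
    B ↦ A
    C ↦ A
    D ↦ BD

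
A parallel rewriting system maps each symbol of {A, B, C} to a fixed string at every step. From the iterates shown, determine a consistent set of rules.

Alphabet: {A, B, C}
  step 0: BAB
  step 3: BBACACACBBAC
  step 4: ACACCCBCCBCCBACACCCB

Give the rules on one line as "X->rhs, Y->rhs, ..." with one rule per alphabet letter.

A->CC, B->AC, C->B

  step 3 ⇒ step 4: BBACACACBBAC ⇒ AC·AC·CC·B·CC·B·CC·B·AC·AC·CC·B
    A ↦ CC
    B ↦ AC
    C ↦ B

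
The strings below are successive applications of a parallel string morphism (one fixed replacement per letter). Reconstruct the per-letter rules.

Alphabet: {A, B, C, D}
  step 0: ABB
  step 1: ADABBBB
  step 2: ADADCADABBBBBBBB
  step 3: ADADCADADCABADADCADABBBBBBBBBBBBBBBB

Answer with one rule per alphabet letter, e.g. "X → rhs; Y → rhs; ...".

A->ADA, B->BB, C->AB, D->DC

  step 2 ⇒ step 3: ADADCADABBBBBBBB ⇒ ADA·DC·ADA·DC·AB·ADA·DC·ADA·BB·BB·BB·BB·BB·BB·BB·BB
    A ↦ ADA
    B ↦ BB
    C ↦ AB
    D ↦ DC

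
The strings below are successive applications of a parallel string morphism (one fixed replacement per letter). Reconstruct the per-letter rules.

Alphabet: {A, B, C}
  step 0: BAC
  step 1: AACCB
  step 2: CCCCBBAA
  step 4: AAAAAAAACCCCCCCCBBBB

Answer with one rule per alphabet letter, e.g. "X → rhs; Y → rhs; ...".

  step 1 ⇒ step 2: AACCB ⇒ CC·CC·B·B·AA
    A ↦ CC
    B ↦ AA
    C ↦ B

A->CC, B->AA, C->B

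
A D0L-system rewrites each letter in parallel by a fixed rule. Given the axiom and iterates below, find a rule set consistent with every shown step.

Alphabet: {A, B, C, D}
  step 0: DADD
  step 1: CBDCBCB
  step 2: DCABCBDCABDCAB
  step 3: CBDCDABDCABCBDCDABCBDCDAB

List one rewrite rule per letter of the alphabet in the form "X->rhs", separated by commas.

  step 2 ⇒ step 3: DCABCBDCABDCAB ⇒ CB·DC·D·AB·DC·AB·CB·DC·D·AB·CB·DC·D·AB
    A ↦ D
    B ↦ AB
    C ↦ DC
    D ↦ CB

A->D, B->AB, C->DC, D->CB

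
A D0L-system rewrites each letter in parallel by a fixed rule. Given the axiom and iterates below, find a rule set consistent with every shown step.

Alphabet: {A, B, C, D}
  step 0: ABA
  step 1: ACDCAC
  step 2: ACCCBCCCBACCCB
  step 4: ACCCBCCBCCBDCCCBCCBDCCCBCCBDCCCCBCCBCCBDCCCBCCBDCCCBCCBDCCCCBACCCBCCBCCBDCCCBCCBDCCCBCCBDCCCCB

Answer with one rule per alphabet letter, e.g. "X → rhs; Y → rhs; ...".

  step 1 ⇒ step 2: ACDCAC ⇒ AC·CCB·C·CCB·AC·CCB
    A ↦ AC
    C ↦ CCB
    D ↦ C
  step 0 ⇒ step 1: ABA ⇒ AC·DC·AC
    B ↦ DC

A->AC, B->DC, C->CCB, D->C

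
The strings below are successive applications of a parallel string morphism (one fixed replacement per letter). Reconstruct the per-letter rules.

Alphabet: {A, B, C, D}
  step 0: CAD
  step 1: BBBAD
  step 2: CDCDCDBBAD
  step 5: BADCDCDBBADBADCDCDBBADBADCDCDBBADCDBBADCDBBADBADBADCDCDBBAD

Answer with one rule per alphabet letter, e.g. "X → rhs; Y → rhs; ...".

A->BB, B->CD, C->B, D->AD

  step 1 ⇒ step 2: BBBAD ⇒ CD·CD·CD·BB·AD
    A ↦ BB
    B ↦ CD
    D ↦ AD
  step 0 ⇒ step 1: CAD ⇒ B·BB·AD
    C ↦ B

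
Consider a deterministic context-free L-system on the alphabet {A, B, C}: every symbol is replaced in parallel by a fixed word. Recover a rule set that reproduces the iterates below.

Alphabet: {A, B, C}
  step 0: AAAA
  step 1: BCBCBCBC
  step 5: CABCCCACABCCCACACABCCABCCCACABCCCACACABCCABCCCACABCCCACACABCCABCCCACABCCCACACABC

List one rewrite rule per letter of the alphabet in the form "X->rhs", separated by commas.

  step 0 ⇒ step 1: AAAA ⇒ BC·BC·BC·BC
    A ↦ BC
    B ↦ C  (constrained at step 1)
    C ↦ CA  (constrained at step 1)

A->BC, B->C, C->CA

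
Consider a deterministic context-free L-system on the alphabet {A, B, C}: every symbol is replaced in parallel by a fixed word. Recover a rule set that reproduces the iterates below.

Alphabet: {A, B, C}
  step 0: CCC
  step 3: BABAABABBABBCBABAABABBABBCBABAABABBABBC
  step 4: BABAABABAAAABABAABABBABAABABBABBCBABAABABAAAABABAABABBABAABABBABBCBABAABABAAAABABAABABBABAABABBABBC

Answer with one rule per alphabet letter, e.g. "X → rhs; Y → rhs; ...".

  step 3 ⇒ step 4: BABAABABBABBCBABAABABBABBCBABAABABBABBC ⇒ BAB·AA·BAB·AA·AA·BAB·AA·BAB·BAB·AA·BAB·BAB·BC·BAB·AA·BAB·AA·AA·BAB·AA·BAB·BAB·AA·BAB·BAB·BC·BAB·AA·BAB·AA·AA·BAB·AA·BAB·BAB·AA·BAB·BAB·BC
    A ↦ AA
    B ↦ BAB
    C ↦ BC

A->AA, B->BAB, C->BC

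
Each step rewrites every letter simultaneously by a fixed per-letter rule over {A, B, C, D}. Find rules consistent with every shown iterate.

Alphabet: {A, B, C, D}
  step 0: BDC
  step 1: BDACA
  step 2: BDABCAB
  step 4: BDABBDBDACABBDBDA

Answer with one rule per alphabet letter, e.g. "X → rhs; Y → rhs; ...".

  step 1 ⇒ step 2: BDACA ⇒ BD·A·B·CA·B
    A ↦ B
    B ↦ BD
    C ↦ CA
    D ↦ A

A->B, B->BD, C->CA, D->A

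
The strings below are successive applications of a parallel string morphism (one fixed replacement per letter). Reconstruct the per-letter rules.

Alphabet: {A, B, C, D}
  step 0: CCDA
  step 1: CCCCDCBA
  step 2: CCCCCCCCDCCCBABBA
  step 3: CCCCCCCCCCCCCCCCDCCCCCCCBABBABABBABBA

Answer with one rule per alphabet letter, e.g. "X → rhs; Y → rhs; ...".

  step 2 ⇒ step 3: CCCCCCCCDCCCBABBA ⇒ CC·CC·CC·CC·CC·CC·CC·CC·DC·CC·CC·CC·BAB·BA·BAB·BAB·BA
    A ↦ BA
    B ↦ BAB
    C ↦ CC
    D ↦ DC

A->BA, B->BAB, C->CC, D->DC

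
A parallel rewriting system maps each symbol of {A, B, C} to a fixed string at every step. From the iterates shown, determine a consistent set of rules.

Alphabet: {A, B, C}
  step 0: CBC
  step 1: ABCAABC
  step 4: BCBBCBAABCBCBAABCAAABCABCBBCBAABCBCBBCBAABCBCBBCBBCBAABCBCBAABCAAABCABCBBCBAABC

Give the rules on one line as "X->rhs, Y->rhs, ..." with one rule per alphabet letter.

A->BCB, B->A, C->ABC

  step 0 ⇒ step 1: CBC ⇒ ABC·A·ABC
    B ↦ A
    C ↦ ABC
    A ↦ BCB  (constrained at step 1)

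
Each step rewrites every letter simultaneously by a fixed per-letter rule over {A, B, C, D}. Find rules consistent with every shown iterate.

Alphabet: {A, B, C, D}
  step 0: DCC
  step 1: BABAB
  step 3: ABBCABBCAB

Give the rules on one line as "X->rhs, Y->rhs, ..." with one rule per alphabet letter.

  step 0 ⇒ step 1: DCC ⇒ B·AB·AB
    C ↦ AB
    D ↦ B
    A ↦ DB  (constrained at step 1)
    B ↦ C  (constrained at step 1)

A->DB, B->C, C->AB, D->B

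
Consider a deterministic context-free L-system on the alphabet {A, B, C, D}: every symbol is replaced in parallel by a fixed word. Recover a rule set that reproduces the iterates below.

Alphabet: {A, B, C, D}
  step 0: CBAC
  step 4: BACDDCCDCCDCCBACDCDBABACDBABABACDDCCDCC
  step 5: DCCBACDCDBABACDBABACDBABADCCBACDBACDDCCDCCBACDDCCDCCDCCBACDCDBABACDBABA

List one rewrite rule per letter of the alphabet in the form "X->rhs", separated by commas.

  step 4 ⇒ step 5: BACDDCCDCCDCCBACDCDBABACDBABABACDDCCDCC ⇒ DC·C·BA·CD·CD·BA·BA·CD·BA·BA·CD·BA·BA·DC·C·BA·CD·BA·CD·DC·C·DC·C·BA·CD·DC·C·DC·C·DC·C·BA·CD·CD·BA·BA·CD·BA·BA
    A ↦ C
    B ↦ DC
    C ↦ BA
    D ↦ CD

A->C, B->DC, C->BA, D->CD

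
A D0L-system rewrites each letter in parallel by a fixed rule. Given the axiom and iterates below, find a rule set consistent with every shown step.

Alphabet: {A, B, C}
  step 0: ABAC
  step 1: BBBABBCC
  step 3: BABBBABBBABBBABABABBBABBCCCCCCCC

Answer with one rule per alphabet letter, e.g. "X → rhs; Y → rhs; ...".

  step 0 ⇒ step 1: ABAC ⇒ BB·BA·BB·CC
    A ↦ BB
    B ↦ BA
    C ↦ CC

A->BB, B->BA, C->CC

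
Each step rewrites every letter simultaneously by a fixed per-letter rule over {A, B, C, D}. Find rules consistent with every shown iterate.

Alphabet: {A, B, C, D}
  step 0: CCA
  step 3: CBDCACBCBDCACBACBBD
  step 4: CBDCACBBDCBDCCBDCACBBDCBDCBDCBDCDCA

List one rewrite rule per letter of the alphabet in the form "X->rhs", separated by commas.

  step 3 ⇒ step 4: CBDCACBCBDCACBACBBD ⇒ CB·DC·A·CB·BD·CB·DC·CB·DC·A·CB·BD·CB·DC·BD·CB·DC·DC·A
    A ↦ BD
    B ↦ DC
    C ↦ CB
    D ↦ A

A->BD, B->DC, C->CB, D->A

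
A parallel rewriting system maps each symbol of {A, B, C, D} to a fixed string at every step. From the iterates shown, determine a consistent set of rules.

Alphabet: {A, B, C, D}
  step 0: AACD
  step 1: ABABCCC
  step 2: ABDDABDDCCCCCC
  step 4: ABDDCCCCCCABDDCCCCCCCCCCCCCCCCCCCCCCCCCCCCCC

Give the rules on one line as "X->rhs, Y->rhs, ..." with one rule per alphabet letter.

A->AB, B->DD, C->CC, D->C

  step 1 ⇒ step 2: ABABCCC ⇒ AB·DD·AB·DD·CC·CC·CC
    A ↦ AB
    B ↦ DD
    C ↦ CC
  step 0 ⇒ step 1: AACD ⇒ AB·AB·CC·C
    D ↦ C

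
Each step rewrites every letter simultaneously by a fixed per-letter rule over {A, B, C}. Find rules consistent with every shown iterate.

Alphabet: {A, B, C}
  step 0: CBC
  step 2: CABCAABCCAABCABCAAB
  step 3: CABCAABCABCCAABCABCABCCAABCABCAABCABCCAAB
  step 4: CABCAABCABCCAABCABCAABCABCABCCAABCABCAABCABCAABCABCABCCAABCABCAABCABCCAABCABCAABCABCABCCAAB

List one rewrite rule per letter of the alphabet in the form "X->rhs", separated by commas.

  step 3 ⇒ step 4: CABCAABCABCCAABCABCABCCAABCABCAABCABCCAAB ⇒ CAB·C·AAB·CAB·C·C·AAB·CAB·C·AAB·CAB·CAB·C·C·AAB·CAB·C·AAB·CAB·C·AAB·CAB·CAB·C·C·AAB·CAB·C·AAB·CAB·C·C·AAB·CAB·C·AAB·CAB·CAB·C·C·AAB
    A ↦ C
    B ↦ AAB
    C ↦ CAB

A->C, B->AAB, C->CAB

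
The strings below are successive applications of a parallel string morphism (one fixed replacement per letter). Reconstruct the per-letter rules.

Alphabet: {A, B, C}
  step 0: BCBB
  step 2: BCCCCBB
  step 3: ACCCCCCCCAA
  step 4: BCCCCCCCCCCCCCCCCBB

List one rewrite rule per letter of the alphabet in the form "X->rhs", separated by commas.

  step 3 ⇒ step 4: ACCCCCCCCAA ⇒ B·CC·CC·CC·CC·CC·CC·CC·CC·B·B
    A ↦ B
    C ↦ CC
  step 2 ⇒ step 3: BCCCCBB ⇒ A·CC·CC·CC·CC·A·A
    B ↦ A

A->B, B->A, C->CC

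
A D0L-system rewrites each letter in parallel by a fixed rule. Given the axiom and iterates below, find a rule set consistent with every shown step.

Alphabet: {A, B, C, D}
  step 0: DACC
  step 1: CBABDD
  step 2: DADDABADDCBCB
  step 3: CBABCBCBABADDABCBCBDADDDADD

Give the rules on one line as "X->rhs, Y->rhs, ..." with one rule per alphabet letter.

A->AB, B->ADD, C->D, D->CB

  step 2 ⇒ step 3: DADDABADDCBCB ⇒ CB·AB·CB·CB·AB·ADD·AB·CB·CB·D·ADD·D·ADD
    A ↦ AB
    B ↦ ADD
    C ↦ D
    D ↦ CB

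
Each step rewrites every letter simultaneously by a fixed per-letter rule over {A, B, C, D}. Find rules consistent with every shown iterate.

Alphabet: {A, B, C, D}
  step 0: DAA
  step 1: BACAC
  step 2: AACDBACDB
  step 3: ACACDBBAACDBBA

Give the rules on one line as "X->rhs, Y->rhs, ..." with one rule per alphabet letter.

  step 2 ⇒ step 3: AACDBACDB ⇒ AC·AC·DB·B·A·AC·DB·B·A
    A ↦ AC
    B ↦ A
    C ↦ DB
    D ↦ B

A->AC, B->A, C->DB, D->B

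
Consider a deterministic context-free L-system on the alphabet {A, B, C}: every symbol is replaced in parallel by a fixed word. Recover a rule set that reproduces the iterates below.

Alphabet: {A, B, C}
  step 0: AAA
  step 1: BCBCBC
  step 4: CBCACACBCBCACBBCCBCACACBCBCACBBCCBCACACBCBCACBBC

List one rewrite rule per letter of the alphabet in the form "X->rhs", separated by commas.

  step 0 ⇒ step 1: AAA ⇒ BC·BC·BC
    A ↦ BC
    B ↦ CA  (constrained at step 1)
    C ↦ CB  (constrained at step 1)

A->BC, B->CA, C->CB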